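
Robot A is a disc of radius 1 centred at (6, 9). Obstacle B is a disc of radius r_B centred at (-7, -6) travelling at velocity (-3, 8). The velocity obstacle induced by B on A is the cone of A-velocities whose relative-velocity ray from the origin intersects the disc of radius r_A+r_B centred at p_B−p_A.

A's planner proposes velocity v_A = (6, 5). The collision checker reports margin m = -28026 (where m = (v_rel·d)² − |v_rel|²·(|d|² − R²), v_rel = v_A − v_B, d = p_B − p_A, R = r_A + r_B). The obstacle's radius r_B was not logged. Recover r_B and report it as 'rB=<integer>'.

m = -28026
d = (-13, -15);  v_rel = (9, -3),  |v_rel|² = 90
v_rel×d = (9)·(-15) − (-3)·(-13) = -174
since m = R²·90 − (-174)²:  R² = (30276 + -28026) / 90 = 25
R = √25 = 5  ⇒  r_B = 5 − 1 = 4

rB=4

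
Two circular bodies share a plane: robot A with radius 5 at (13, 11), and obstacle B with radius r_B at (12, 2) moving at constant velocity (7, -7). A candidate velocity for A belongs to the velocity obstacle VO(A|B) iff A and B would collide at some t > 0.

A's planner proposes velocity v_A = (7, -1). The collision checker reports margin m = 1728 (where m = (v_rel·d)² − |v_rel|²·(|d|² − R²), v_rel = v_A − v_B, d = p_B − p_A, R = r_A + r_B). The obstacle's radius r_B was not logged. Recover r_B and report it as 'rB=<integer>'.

m = 1728
d = (-1, -9);  v_rel = (0, 6),  |v_rel|² = 36
v_rel×d = (0)·(-9) − (6)·(-1) = 6
since m = R²·36 − 6²:  R² = (36 + 1728) / 36 = 49
R = √49 = 7  ⇒  r_B = 7 − 5 = 2

rB=2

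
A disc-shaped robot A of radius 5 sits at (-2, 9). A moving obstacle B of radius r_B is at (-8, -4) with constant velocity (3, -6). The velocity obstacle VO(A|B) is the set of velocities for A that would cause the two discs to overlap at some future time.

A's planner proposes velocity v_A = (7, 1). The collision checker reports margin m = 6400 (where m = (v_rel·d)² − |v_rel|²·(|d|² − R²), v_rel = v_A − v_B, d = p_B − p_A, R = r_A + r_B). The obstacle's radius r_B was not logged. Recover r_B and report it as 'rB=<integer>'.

m = 6400
d = (-6, -13);  v_rel = (4, 7),  |v_rel|² = 65
v_rel×d = (4)·(-13) − (7)·(-6) = -10
since m = R²·65 − (-10)²:  R² = (100 + 6400) / 65 = 100
R = √100 = 10  ⇒  r_B = 10 − 5 = 5

rB=5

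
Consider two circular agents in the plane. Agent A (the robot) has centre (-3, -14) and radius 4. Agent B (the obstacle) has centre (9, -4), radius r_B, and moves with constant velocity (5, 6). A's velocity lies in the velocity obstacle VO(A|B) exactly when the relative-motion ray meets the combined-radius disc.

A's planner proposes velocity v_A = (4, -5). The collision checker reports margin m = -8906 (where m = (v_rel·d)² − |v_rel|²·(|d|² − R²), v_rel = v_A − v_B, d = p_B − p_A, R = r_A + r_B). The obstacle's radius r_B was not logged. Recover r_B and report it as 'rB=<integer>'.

m = -8906
d = (12, 10);  v_rel = (-1, -11),  |v_rel|² = 122
v_rel×d = (-1)·(10) − (-11)·(12) = 122
since m = R²·122 − 122²:  R² = (14884 + -8906) / 122 = 49
R = √49 = 7  ⇒  r_B = 7 − 4 = 3

rB=3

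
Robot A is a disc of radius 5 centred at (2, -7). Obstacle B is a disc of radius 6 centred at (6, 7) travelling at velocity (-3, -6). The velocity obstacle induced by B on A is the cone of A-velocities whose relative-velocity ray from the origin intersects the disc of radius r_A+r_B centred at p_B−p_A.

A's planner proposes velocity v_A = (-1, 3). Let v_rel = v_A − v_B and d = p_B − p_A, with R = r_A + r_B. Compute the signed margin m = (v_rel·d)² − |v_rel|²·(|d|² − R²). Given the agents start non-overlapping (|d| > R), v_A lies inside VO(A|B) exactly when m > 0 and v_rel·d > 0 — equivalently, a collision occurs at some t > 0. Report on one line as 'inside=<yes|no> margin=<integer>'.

d = (4, 14),  |d|² = 212;  R = 5+6 = 11,  c = 212−11² = 91
v_rel = (2, 9),  |v_rel|² = 85;  v_rel·d = (2)·(4) + (9)·(14) = 134
85·t² − 268·t + 91 = 0  ⇒  m = 134² − 85·91 = 10221
m = 10221 > 0,  v_rel·d = 134 > 0  ⇒  inside

inside=yes margin=10221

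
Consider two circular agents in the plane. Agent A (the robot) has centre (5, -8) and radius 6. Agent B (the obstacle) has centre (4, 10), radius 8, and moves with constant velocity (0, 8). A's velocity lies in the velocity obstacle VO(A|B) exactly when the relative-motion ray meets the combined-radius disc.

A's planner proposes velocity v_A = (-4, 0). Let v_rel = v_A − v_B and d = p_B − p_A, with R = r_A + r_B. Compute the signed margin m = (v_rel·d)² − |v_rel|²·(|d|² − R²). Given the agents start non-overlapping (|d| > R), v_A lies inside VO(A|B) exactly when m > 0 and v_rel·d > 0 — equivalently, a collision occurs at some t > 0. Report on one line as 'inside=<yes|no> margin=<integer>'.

d = (-1, 18),  |d|² = 325;  R = 6+8 = 14,  c = 325−14² = 129
v_rel = (-4, -8),  |v_rel|² = 80;  v_rel·d = (-4)·(-1) + (-8)·(18) = -140
80·t² + 280·t + 129 = 0  ⇒  m = (-140)² − 80·129 = 9280
m = 9280 > 0,  v_rel·d = -140 < 0  ⇒  outside

inside=no margin=9280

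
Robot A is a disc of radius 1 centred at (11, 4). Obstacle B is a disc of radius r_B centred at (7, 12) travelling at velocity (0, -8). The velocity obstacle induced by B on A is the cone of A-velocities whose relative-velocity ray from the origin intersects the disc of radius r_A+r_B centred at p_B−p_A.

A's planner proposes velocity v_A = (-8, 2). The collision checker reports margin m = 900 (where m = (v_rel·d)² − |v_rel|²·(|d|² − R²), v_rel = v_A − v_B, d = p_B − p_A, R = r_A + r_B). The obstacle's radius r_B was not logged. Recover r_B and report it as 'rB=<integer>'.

m = 900
d = (-4, 8);  v_rel = (-8, 10),  |v_rel|² = 164
v_rel×d = (-8)·(8) − (10)·(-4) = -24
since m = R²·164 − (-24)²:  R² = (576 + 900) / 164 = 9
R = √9 = 3  ⇒  r_B = 3 − 1 = 2

rB=2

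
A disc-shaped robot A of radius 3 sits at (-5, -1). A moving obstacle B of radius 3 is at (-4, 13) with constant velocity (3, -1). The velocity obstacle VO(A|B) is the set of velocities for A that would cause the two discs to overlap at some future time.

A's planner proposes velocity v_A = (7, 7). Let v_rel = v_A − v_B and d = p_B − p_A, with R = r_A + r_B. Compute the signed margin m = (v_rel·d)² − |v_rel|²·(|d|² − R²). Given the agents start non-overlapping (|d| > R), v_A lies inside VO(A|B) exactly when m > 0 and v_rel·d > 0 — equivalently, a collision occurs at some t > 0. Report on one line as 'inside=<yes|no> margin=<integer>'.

d = (1, 14),  |d|² = 197;  R = 3+3 = 6,  c = 197−6² = 161
v_rel = (4, 8),  |v_rel|² = 80;  v_rel·d = (4)·(1) + (8)·(14) = 116
80·t² − 232·t + 161 = 0  ⇒  m = 116² − 80·161 = 576
m = 576 > 0,  v_rel·d = 116 > 0  ⇒  inside

inside=yes margin=576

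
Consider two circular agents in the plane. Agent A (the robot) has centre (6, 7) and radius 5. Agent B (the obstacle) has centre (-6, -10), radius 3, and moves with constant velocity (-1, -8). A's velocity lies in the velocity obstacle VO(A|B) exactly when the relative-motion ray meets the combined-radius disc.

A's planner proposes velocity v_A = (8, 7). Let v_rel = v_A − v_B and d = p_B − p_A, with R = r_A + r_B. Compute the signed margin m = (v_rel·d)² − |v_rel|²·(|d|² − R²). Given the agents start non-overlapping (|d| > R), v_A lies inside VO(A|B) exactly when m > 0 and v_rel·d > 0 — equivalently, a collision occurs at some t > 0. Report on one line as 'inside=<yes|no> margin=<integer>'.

d = (-12, -17),  |d|² = 433;  R = 5+3 = 8,  c = 433−8² = 369
v_rel = (9, 15),  |v_rel|² = 306;  v_rel·d = (9)·(-12) + (15)·(-17) = -363
306·t² + 726·t + 369 = 0  ⇒  m = (-363)² − 306·369 = 18855
m = 18855 > 0,  v_rel·d = -363 < 0  ⇒  outside

inside=no margin=18855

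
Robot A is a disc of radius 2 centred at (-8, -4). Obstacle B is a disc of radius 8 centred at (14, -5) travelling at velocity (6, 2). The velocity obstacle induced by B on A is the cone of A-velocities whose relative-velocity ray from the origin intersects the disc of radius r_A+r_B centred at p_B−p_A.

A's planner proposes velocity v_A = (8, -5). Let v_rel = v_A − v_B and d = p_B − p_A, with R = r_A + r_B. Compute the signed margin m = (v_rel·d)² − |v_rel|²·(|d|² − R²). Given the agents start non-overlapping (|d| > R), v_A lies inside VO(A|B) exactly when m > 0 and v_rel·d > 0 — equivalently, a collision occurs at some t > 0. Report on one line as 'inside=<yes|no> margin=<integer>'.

d = (22, -1),  |d|² = 485;  R = 2+8 = 10,  c = 485−10² = 385
v_rel = (2, -7),  |v_rel|² = 53;  v_rel·d = (2)·(22) + (-7)·(-1) = 51
53·t² − 102·t + 385 = 0  ⇒  m = 51² − 53·385 = -17804
m = -17804 < 0,  v_rel·d = 51 > 0  ⇒  outside

inside=no margin=-17804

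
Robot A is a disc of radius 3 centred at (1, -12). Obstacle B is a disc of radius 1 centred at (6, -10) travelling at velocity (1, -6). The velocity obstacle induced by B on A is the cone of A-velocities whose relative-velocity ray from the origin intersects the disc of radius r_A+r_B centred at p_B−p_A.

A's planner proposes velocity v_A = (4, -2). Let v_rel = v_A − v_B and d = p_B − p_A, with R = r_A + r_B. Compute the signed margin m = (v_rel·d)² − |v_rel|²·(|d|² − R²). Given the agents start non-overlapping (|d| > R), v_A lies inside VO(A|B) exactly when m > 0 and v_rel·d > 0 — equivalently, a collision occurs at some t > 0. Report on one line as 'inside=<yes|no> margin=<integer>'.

d = (5, 2),  |d|² = 29;  R = 3+1 = 4,  c = 29−4² = 13
v_rel = (3, 4),  |v_rel|² = 25;  v_rel·d = (3)·(5) + (4)·(2) = 23
25·t² − 46·t + 13 = 0  ⇒  m = 23² − 25·13 = 204
m = 204 > 0,  v_rel·d = 23 > 0  ⇒  inside

inside=yes margin=204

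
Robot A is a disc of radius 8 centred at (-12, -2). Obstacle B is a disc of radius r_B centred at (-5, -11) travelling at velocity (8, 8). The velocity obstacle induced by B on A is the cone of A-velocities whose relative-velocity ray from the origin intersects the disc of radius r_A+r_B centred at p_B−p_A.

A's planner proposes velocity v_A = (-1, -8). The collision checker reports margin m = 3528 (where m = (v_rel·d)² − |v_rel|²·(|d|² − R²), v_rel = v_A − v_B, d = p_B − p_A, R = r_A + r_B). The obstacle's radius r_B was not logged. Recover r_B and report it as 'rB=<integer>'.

m = 3528
d = (7, -9);  v_rel = (-9, -16),  |v_rel|² = 337
v_rel×d = (-9)·(-9) − (-16)·(7) = 193
since m = R²·337 − 193²:  R² = (37249 + 3528) / 337 = 121
R = √121 = 11  ⇒  r_B = 11 − 8 = 3

rB=3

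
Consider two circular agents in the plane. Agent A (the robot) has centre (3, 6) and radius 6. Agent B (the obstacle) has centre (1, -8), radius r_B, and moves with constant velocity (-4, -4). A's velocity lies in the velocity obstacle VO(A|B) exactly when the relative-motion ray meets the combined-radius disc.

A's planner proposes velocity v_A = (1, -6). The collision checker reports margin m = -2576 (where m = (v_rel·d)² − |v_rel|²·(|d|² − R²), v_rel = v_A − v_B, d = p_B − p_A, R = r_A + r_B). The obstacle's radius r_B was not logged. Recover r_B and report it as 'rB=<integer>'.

m = -2576
d = (-2, -14);  v_rel = (5, -2),  |v_rel|² = 29
v_rel×d = (5)·(-14) − (-2)·(-2) = -74
since m = R²·29 − (-74)²:  R² = (5476 + -2576) / 29 = 100
R = √100 = 10  ⇒  r_B = 10 − 6 = 4

rB=4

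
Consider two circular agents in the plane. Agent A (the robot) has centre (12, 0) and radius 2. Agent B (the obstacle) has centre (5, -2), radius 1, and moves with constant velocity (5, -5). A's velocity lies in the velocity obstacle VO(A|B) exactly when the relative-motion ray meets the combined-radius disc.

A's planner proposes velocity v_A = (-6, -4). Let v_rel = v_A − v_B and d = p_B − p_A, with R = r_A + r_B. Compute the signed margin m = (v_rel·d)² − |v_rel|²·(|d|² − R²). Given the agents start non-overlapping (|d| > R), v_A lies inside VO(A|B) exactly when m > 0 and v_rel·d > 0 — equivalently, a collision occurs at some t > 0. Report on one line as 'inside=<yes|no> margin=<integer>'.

d = (-7, -2),  |d|² = 53;  R = 2+1 = 3,  c = 53−3² = 44
v_rel = (-11, 1),  |v_rel|² = 122;  v_rel·d = (-11)·(-7) + (1)·(-2) = 75
122·t² − 150·t + 44 = 0  ⇒  m = 75² − 122·44 = 257
m = 257 > 0,  v_rel·d = 75 > 0  ⇒  inside

inside=yes margin=257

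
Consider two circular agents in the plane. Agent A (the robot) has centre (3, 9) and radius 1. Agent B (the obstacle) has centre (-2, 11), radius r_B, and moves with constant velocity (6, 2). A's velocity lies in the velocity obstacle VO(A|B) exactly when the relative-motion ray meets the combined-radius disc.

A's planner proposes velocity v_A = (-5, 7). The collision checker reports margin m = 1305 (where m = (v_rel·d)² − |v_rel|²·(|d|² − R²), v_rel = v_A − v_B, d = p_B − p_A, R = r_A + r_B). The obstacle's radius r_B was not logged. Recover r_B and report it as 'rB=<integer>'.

m = 1305
d = (-5, 2);  v_rel = (-11, 5),  |v_rel|² = 146
v_rel×d = (-11)·(2) − (5)·(-5) = 3
since m = R²·146 − 3²:  R² = (9 + 1305) / 146 = 9
R = √9 = 3  ⇒  r_B = 3 − 1 = 2

rB=2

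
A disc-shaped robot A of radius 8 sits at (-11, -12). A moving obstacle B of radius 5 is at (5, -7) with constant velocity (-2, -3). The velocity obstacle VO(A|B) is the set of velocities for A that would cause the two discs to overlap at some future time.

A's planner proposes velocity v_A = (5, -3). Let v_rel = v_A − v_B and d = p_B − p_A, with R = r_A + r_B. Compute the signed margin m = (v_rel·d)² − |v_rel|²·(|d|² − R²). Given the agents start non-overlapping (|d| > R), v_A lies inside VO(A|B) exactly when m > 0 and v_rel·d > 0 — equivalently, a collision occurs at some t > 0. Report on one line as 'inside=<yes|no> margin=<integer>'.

d = (16, 5),  |d|² = 281;  R = 8+5 = 13,  c = 281−13² = 112
v_rel = (7, 0),  |v_rel|² = 49;  v_rel·d = (7)·(16) + (0)·(5) = 112
49·t² − 224·t + 112 = 0  ⇒  m = 112² − 49·112 = 7056
m = 7056 > 0,  v_rel·d = 112 > 0  ⇒  inside

inside=yes margin=7056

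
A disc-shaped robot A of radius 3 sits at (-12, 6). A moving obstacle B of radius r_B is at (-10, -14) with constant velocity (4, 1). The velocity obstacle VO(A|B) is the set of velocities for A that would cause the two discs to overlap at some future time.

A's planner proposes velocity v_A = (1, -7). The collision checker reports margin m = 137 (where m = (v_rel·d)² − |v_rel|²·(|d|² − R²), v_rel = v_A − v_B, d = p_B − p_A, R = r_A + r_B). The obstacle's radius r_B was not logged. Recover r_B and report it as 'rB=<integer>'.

m = 137
d = (2, -20);  v_rel = (-3, -8),  |v_rel|² = 73
v_rel×d = (-3)·(-20) − (-8)·(2) = 76
since m = R²·73 − 76²:  R² = (5776 + 137) / 73 = 81
R = √81 = 9  ⇒  r_B = 9 − 3 = 6

rB=6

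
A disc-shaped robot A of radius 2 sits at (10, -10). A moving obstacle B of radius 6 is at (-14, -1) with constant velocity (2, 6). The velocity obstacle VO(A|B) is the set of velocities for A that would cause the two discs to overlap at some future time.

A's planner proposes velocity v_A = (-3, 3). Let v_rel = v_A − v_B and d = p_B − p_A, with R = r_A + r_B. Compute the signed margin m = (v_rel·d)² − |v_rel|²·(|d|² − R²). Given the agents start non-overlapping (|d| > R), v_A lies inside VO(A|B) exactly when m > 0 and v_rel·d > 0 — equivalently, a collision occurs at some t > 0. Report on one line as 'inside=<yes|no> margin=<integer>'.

d = (-24, 9),  |d|² = 657;  R = 2+6 = 8,  c = 657−8² = 593
v_rel = (-5, -3),  |v_rel|² = 34;  v_rel·d = (-5)·(-24) + (-3)·(9) = 93
34·t² − 186·t + 593 = 0  ⇒  m = 93² − 34·593 = -11513
m = -11513 < 0,  v_rel·d = 93 > 0  ⇒  outside

inside=no margin=-11513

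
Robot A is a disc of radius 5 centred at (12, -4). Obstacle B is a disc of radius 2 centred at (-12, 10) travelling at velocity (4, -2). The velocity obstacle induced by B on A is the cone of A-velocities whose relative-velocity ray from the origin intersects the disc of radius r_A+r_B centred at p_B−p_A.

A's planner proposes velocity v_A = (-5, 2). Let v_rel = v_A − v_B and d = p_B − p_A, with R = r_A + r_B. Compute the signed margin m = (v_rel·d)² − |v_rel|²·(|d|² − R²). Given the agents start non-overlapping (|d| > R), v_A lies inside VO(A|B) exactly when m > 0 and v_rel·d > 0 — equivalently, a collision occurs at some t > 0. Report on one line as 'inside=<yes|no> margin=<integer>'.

d = (-24, 14),  |d|² = 772;  R = 5+2 = 7,  c = 772−7² = 723
v_rel = (-9, 4),  |v_rel|² = 97;  v_rel·d = (-9)·(-24) + (4)·(14) = 272
97·t² − 544·t + 723 = 0  ⇒  m = 272² − 97·723 = 3853
m = 3853 > 0,  v_rel·d = 272 > 0  ⇒  inside

inside=yes margin=3853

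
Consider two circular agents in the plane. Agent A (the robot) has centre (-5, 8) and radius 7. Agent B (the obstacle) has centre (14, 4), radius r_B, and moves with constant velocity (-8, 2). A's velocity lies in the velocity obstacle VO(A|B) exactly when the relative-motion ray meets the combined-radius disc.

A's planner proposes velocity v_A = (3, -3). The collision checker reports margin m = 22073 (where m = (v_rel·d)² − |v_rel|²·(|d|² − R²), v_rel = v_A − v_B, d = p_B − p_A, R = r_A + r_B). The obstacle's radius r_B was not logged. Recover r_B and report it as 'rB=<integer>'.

m = 22073
d = (19, -4);  v_rel = (11, -5),  |v_rel|² = 146
v_rel×d = (11)·(-4) − (-5)·(19) = 51
since m = R²·146 − 51²:  R² = (2601 + 22073) / 146 = 169
R = √169 = 13  ⇒  r_B = 13 − 7 = 6

rB=6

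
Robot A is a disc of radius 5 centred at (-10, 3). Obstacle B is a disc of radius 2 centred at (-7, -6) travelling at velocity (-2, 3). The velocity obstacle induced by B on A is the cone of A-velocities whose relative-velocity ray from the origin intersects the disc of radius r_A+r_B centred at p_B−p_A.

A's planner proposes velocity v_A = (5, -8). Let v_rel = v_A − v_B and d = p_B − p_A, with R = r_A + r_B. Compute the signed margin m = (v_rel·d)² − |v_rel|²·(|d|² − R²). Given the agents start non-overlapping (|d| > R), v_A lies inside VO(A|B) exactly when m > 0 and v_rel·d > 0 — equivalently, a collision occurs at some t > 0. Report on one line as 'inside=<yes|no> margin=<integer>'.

d = (3, -9),  |d|² = 90;  R = 5+2 = 7,  c = 90−7² = 41
v_rel = (7, -11),  |v_rel|² = 170;  v_rel·d = (7)·(3) + (-11)·(-9) = 120
170·t² − 240·t + 41 = 0  ⇒  m = 120² − 170·41 = 7430
m = 7430 > 0,  v_rel·d = 120 > 0  ⇒  inside

inside=yes margin=7430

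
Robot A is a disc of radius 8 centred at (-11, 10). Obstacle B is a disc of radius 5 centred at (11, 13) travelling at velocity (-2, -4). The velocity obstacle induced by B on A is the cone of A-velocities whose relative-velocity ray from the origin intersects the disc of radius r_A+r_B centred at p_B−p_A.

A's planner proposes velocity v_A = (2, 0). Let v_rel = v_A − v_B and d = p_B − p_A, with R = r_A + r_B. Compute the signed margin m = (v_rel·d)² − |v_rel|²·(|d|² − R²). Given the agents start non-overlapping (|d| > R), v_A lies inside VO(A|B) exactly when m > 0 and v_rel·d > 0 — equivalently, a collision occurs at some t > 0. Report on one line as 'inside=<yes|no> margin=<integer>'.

d = (22, 3),  |d|² = 493;  R = 8+5 = 13,  c = 493−13² = 324
v_rel = (4, 4),  |v_rel|² = 32;  v_rel·d = (4)·(22) + (4)·(3) = 100
32·t² − 200·t + 324 = 0  ⇒  m = 100² − 32·324 = -368
m = -368 < 0,  v_rel·d = 100 > 0  ⇒  outside

inside=no margin=-368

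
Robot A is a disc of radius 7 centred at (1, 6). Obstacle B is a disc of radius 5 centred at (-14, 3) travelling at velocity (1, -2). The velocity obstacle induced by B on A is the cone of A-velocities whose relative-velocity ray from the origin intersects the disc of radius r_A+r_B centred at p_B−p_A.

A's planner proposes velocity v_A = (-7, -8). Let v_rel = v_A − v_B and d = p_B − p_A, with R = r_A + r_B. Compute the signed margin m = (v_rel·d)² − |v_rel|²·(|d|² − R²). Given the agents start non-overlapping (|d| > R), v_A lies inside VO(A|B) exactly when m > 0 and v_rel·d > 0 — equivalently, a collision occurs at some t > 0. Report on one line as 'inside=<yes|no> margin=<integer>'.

d = (-15, -3),  |d|² = 234;  R = 7+5 = 12,  c = 234−12² = 90
v_rel = (-8, -6),  |v_rel|² = 100;  v_rel·d = (-8)·(-15) + (-6)·(-3) = 138
100·t² − 276·t + 90 = 0  ⇒  m = 138² − 100·90 = 10044
m = 10044 > 0,  v_rel·d = 138 > 0  ⇒  inside

inside=yes margin=10044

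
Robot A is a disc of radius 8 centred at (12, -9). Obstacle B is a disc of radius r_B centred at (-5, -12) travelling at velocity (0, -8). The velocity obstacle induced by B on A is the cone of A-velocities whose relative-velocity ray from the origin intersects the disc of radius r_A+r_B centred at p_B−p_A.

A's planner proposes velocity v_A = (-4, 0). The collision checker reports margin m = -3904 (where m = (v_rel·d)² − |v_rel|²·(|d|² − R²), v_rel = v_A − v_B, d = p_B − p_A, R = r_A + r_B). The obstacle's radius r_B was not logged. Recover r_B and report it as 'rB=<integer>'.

m = -3904
d = (-17, -3);  v_rel = (-4, 8),  |v_rel|² = 80
v_rel×d = (-4)·(-3) − (8)·(-17) = 148
since m = R²·80 − 148²:  R² = (21904 + -3904) / 80 = 225
R = √225 = 15  ⇒  r_B = 15 − 8 = 7

rB=7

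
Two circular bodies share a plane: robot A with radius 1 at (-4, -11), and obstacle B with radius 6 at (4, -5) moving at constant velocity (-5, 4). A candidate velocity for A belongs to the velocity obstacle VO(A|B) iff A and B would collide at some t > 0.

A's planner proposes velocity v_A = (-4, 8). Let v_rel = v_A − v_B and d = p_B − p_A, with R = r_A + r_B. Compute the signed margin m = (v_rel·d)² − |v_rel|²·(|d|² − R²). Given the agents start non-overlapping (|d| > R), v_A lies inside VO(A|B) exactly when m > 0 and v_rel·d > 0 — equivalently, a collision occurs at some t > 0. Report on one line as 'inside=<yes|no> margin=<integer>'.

d = (8, 6),  |d|² = 100;  R = 1+6 = 7,  c = 100−7² = 51
v_rel = (1, 4),  |v_rel|² = 17;  v_rel·d = (1)·(8) + (4)·(6) = 32
17·t² − 64·t + 51 = 0  ⇒  m = 32² − 17·51 = 157
m = 157 > 0,  v_rel·d = 32 > 0  ⇒  inside

inside=yes margin=157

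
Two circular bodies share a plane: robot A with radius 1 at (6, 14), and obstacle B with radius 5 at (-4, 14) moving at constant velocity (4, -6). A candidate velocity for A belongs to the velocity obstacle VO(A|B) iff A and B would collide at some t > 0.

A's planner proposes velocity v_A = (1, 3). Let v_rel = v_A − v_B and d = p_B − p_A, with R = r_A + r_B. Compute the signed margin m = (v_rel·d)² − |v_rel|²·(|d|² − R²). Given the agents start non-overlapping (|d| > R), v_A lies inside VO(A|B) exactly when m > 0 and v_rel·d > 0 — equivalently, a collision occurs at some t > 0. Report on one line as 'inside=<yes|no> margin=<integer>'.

d = (-10, 0),  |d|² = 100;  R = 1+5 = 6,  c = 100−6² = 64
v_rel = (-3, 9),  |v_rel|² = 90;  v_rel·d = (-3)·(-10) + (9)·(0) = 30
90·t² − 60·t + 64 = 0  ⇒  m = 30² − 90·64 = -4860
m = -4860 < 0,  v_rel·d = 30 > 0  ⇒  outside

inside=no margin=-4860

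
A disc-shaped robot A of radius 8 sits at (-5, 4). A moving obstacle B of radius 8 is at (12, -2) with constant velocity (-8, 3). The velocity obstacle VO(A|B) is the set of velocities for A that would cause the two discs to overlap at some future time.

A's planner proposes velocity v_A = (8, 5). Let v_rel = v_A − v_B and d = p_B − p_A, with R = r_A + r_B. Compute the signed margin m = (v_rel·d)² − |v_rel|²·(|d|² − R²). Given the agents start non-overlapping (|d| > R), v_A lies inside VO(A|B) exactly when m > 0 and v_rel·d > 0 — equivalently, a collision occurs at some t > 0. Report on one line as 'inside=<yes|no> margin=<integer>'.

d = (17, -6),  |d|² = 325;  R = 8+8 = 16,  c = 325−16² = 69
v_rel = (16, 2),  |v_rel|² = 260;  v_rel·d = (16)·(17) + (2)·(-6) = 260
260·t² − 520·t + 69 = 0  ⇒  m = 260² − 260·69 = 49660
m = 49660 > 0,  v_rel·d = 260 > 0  ⇒  inside

inside=yes margin=49660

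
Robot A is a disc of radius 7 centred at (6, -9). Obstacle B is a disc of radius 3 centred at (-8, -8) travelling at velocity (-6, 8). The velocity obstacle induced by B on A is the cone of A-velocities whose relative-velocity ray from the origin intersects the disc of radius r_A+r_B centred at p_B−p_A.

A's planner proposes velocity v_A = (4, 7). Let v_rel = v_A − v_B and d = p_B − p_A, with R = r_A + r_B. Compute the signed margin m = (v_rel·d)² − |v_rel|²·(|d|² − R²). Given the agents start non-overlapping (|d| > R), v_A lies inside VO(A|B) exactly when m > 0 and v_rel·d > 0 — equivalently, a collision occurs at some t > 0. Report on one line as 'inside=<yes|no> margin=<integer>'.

d = (-14, 1),  |d|² = 197;  R = 7+3 = 10,  c = 197−10² = 97
v_rel = (10, -1),  |v_rel|² = 101;  v_rel·d = (10)·(-14) + (-1)·(1) = -141
101·t² + 282·t + 97 = 0  ⇒  m = (-141)² − 101·97 = 10084
m = 10084 > 0,  v_rel·d = -141 < 0  ⇒  outside

inside=no margin=10084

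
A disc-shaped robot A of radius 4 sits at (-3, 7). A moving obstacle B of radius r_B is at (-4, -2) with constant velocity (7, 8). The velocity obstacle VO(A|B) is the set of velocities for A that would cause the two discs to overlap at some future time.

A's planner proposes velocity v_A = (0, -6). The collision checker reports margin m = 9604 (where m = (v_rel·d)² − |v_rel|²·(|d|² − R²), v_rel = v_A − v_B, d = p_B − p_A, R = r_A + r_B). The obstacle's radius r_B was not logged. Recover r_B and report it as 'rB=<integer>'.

m = 9604
d = (-1, -9);  v_rel = (-7, -14),  |v_rel|² = 245
v_rel×d = (-7)·(-9) − (-14)·(-1) = 49
since m = R²·245 − 49²:  R² = (2401 + 9604) / 245 = 49
R = √49 = 7  ⇒  r_B = 7 − 4 = 3

rB=3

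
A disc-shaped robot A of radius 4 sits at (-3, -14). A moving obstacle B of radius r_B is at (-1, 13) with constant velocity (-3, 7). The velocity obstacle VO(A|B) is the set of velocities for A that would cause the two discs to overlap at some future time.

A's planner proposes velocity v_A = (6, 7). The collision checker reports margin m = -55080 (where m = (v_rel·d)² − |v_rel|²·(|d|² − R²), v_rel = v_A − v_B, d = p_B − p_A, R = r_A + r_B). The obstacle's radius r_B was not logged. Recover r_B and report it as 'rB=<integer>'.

m = -55080
d = (2, 27);  v_rel = (9, 0),  |v_rel|² = 81
v_rel×d = (9)·(27) − (0)·(2) = 243
since m = R²·81 − 243²:  R² = (59049 + -55080) / 81 = 49
R = √49 = 7  ⇒  r_B = 7 − 4 = 3

rB=3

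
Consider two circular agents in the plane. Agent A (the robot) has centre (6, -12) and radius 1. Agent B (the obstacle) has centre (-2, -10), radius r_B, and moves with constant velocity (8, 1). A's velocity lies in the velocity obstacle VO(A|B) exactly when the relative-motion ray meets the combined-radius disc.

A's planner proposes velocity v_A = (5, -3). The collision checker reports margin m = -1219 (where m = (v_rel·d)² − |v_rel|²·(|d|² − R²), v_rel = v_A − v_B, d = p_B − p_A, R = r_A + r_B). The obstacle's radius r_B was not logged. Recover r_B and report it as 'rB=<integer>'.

m = -1219
d = (-8, 2);  v_rel = (-3, -4),  |v_rel|² = 25
v_rel×d = (-3)·(2) − (-4)·(-8) = -38
since m = R²·25 − (-38)²:  R² = (1444 + -1219) / 25 = 9
R = √9 = 3  ⇒  r_B = 3 − 1 = 2

rB=2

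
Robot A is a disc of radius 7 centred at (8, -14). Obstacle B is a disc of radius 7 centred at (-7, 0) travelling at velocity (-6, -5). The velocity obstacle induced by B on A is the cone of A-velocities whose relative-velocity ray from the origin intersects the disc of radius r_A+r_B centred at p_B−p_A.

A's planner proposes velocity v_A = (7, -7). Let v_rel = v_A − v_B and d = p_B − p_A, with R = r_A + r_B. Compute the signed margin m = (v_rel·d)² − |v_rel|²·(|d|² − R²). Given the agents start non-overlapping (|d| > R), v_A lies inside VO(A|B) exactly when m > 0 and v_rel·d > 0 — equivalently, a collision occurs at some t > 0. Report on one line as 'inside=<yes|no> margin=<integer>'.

d = (-15, 14),  |d|² = 421;  R = 7+7 = 14,  c = 421−14² = 225
v_rel = (13, -2),  |v_rel|² = 173;  v_rel·d = (13)·(-15) + (-2)·(14) = -223
173·t² + 446·t + 225 = 0  ⇒  m = (-223)² − 173·225 = 10804
m = 10804 > 0,  v_rel·d = -223 < 0  ⇒  outside

inside=no margin=10804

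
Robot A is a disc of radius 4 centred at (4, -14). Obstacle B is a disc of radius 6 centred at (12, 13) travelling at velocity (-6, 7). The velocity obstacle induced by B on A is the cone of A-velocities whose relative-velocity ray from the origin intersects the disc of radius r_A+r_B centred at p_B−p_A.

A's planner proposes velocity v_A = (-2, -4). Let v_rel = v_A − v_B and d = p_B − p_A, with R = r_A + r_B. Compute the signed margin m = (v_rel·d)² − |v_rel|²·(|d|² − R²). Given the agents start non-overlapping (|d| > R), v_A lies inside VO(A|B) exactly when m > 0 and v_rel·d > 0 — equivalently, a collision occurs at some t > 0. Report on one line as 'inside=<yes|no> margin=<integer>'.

d = (8, 27),  |d|² = 793;  R = 4+6 = 10,  c = 793−10² = 693
v_rel = (4, -11),  |v_rel|² = 137;  v_rel·d = (4)·(8) + (-11)·(27) = -265
137·t² + 530·t + 693 = 0  ⇒  m = (-265)² − 137·693 = -24716
m = -24716 < 0,  v_rel·d = -265 < 0  ⇒  outside

inside=no margin=-24716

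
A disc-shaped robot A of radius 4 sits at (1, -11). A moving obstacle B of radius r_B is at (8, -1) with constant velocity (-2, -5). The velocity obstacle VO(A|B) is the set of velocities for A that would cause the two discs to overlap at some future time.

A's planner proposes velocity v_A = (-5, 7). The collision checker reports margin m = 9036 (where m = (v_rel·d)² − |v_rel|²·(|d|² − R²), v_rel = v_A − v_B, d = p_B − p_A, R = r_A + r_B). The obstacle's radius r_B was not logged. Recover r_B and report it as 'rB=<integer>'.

m = 9036
d = (7, 10);  v_rel = (-3, 12),  |v_rel|² = 153
v_rel×d = (-3)·(10) − (12)·(7) = -114
since m = R²·153 − (-114)²:  R² = (12996 + 9036) / 153 = 144
R = √144 = 12  ⇒  r_B = 12 − 4 = 8

rB=8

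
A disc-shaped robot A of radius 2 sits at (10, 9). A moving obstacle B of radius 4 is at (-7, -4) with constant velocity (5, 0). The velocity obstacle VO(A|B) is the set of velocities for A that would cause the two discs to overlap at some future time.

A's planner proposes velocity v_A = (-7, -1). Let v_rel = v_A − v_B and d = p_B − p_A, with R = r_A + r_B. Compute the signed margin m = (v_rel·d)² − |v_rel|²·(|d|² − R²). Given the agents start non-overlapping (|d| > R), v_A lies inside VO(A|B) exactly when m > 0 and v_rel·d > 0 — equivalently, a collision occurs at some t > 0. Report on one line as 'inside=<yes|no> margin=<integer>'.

d = (-17, -13),  |d|² = 458;  R = 2+4 = 6,  c = 458−6² = 422
v_rel = (-12, -1),  |v_rel|² = 145;  v_rel·d = (-12)·(-17) + (-1)·(-13) = 217
145·t² − 434·t + 422 = 0  ⇒  m = 217² − 145·422 = -14101
m = -14101 < 0,  v_rel·d = 217 > 0  ⇒  outside

inside=no margin=-14101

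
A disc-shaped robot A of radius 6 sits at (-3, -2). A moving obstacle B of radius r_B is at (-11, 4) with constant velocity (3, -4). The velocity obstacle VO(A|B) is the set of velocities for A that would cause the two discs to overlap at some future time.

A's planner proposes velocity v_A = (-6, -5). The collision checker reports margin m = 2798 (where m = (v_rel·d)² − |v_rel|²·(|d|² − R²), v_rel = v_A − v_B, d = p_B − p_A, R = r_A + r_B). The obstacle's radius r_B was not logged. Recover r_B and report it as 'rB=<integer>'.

m = 2798
d = (-8, 6);  v_rel = (-9, -1),  |v_rel|² = 82
v_rel×d = (-9)·(6) − (-1)·(-8) = -62
since m = R²·82 − (-62)²:  R² = (3844 + 2798) / 82 = 81
R = √81 = 9  ⇒  r_B = 9 − 6 = 3

rB=3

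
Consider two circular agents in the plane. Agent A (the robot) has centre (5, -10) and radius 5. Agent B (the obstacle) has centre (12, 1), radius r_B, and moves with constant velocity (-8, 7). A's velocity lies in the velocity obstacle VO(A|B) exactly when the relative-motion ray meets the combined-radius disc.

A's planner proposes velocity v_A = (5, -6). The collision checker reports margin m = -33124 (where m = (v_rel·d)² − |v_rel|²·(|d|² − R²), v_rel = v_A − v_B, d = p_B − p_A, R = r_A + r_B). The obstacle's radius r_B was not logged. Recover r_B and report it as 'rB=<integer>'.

m = -33124
d = (7, 11);  v_rel = (13, -13),  |v_rel|² = 338
v_rel×d = (13)·(11) − (-13)·(7) = 234
since m = R²·338 − 234²:  R² = (54756 + -33124) / 338 = 64
R = √64 = 8  ⇒  r_B = 8 − 5 = 3

rB=3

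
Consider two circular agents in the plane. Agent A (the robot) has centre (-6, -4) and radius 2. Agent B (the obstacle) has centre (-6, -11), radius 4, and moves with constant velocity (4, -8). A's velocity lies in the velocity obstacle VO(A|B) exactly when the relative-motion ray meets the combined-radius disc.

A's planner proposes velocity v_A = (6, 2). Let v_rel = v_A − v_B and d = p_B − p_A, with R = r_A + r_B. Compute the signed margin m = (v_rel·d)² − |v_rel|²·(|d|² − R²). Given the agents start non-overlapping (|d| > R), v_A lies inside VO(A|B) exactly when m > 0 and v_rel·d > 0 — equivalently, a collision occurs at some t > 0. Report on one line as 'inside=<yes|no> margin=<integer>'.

d = (0, -7),  |d|² = 49;  R = 2+4 = 6,  c = 49−6² = 13
v_rel = (2, 10),  |v_rel|² = 104;  v_rel·d = (2)·(0) + (10)·(-7) = -70
104·t² + 140·t + 13 = 0  ⇒  m = (-70)² − 104·13 = 3548
m = 3548 > 0,  v_rel·d = -70 < 0  ⇒  outside

inside=no margin=3548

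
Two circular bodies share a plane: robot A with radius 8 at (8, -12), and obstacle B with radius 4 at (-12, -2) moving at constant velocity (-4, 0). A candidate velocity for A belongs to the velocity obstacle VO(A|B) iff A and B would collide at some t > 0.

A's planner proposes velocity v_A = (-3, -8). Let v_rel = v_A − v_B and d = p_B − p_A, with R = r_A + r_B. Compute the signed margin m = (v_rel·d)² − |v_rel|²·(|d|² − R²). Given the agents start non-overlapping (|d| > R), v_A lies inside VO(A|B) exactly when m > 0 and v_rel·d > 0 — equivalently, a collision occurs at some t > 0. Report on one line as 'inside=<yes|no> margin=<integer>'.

d = (-20, 10),  |d|² = 500;  R = 8+4 = 12,  c = 500−12² = 356
v_rel = (1, -8),  |v_rel|² = 65;  v_rel·d = (1)·(-20) + (-8)·(10) = -100
65·t² + 200·t + 356 = 0  ⇒  m = (-100)² − 65·356 = -13140
m = -13140 < 0,  v_rel·d = -100 < 0  ⇒  outside

inside=no margin=-13140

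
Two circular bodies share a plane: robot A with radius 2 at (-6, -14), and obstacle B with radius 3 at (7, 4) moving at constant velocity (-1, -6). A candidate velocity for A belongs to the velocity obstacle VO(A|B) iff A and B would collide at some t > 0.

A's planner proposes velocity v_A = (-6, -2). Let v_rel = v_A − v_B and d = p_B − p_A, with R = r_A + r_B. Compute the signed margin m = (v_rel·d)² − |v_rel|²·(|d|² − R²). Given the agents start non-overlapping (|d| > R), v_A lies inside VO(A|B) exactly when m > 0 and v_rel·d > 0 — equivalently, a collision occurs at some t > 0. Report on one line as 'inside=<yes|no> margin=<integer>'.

d = (13, 18),  |d|² = 493;  R = 2+3 = 5,  c = 493−5² = 468
v_rel = (-5, 4),  |v_rel|² = 41;  v_rel·d = (-5)·(13) + (4)·(18) = 7
41·t² − 14·t + 468 = 0  ⇒  m = 7² − 41·468 = -19139
m = -19139 < 0,  v_rel·d = 7 > 0  ⇒  outside

inside=no margin=-19139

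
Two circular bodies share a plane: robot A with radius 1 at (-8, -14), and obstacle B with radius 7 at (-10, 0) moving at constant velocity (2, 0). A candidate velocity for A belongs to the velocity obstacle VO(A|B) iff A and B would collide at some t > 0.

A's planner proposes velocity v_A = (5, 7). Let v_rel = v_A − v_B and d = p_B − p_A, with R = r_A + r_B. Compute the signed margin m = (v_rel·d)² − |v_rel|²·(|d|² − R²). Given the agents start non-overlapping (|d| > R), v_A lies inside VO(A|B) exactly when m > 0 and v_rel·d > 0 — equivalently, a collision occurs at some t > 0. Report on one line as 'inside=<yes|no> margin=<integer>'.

d = (-2, 14),  |d|² = 200;  R = 1+7 = 8,  c = 200−8² = 136
v_rel = (3, 7),  |v_rel|² = 58;  v_rel·d = (3)·(-2) + (7)·(14) = 92
58·t² − 184·t + 136 = 0  ⇒  m = 92² − 58·136 = 576
m = 576 > 0,  v_rel·d = 92 > 0  ⇒  inside

inside=yes margin=576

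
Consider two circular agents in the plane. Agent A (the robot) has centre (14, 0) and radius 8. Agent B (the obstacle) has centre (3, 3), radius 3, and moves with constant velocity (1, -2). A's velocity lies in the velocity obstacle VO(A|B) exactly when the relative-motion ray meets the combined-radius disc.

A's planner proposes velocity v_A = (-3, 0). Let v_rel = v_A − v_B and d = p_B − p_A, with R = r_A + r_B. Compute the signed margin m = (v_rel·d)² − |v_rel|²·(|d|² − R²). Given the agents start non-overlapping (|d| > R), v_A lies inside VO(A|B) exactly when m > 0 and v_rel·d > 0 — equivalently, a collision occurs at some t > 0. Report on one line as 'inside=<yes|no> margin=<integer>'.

d = (-11, 3),  |d|² = 130;  R = 8+3 = 11,  c = 130−11² = 9
v_rel = (-4, 2),  |v_rel|² = 20;  v_rel·d = (-4)·(-11) + (2)·(3) = 50
20·t² − 100·t + 9 = 0  ⇒  m = 50² − 20·9 = 2320
m = 2320 > 0,  v_rel·d = 50 > 0  ⇒  inside

inside=yes margin=2320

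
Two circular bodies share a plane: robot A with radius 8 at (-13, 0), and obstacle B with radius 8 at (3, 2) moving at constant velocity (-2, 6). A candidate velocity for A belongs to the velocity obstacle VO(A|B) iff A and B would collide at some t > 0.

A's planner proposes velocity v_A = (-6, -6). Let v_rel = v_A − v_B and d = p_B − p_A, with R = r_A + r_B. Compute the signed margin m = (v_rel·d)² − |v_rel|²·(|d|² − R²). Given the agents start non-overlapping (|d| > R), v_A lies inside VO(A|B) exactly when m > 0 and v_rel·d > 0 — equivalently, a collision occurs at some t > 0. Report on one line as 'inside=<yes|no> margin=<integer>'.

d = (16, 2),  |d|² = 260;  R = 8+8 = 16,  c = 260−16² = 4
v_rel = (-4, -12),  |v_rel|² = 160;  v_rel·d = (-4)·(16) + (-12)·(2) = -88
160·t² + 176·t + 4 = 0  ⇒  m = (-88)² − 160·4 = 7104
m = 7104 > 0,  v_rel·d = -88 < 0  ⇒  outside

inside=no margin=7104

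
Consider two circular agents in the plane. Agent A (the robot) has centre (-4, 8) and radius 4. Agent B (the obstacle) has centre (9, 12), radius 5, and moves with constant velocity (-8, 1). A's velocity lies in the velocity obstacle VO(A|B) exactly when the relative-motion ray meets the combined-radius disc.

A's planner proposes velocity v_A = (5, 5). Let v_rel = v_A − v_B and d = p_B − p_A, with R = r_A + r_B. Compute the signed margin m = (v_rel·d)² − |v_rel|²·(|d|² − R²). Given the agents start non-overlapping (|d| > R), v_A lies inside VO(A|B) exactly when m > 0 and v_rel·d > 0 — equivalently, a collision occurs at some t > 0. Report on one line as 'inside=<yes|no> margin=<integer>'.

d = (13, 4),  |d|² = 185;  R = 4+5 = 9,  c = 185−9² = 104
v_rel = (13, 4),  |v_rel|² = 185;  v_rel·d = (13)·(13) + (4)·(4) = 185
185·t² − 370·t + 104 = 0  ⇒  m = 185² − 185·104 = 14985
m = 14985 > 0,  v_rel·d = 185 > 0  ⇒  inside

inside=yes margin=14985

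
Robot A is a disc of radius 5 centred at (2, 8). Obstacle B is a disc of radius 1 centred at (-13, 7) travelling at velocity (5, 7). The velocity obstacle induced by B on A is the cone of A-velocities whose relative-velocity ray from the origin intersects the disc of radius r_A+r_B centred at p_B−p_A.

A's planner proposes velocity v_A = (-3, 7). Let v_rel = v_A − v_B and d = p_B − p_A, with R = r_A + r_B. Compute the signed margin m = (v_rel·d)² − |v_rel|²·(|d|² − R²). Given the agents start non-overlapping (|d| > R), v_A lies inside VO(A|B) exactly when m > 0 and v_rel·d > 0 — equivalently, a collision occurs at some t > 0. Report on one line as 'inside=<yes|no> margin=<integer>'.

d = (-15, -1),  |d|² = 226;  R = 5+1 = 6,  c = 226−6² = 190
v_rel = (-8, 0),  |v_rel|² = 64;  v_rel·d = (-8)·(-15) + (0)·(-1) = 120
64·t² − 240·t + 190 = 0  ⇒  m = 120² − 64·190 = 2240
m = 2240 > 0,  v_rel·d = 120 > 0  ⇒  inside

inside=yes margin=2240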